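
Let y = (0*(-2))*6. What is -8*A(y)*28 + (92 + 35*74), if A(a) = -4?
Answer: 3578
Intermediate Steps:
y = 0 (y = 0*6 = 0)
-8*A(y)*28 + (92 + 35*74) = -8*(-4)*28 + (92 + 35*74) = 32*28 + (92 + 2590) = 896 + 2682 = 3578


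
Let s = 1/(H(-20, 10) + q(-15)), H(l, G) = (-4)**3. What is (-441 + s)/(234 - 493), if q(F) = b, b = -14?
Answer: 34399/20202 ≈ 1.7028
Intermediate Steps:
q(F) = -14
H(l, G) = -64
s = -1/78 (s = 1/(-64 - 14) = 1/(-78) = -1/78 ≈ -0.012821)
(-441 + s)/(234 - 493) = (-441 - 1/78)/(234 - 493) = -34399/78/(-259) = -34399/78*(-1/259) = 34399/20202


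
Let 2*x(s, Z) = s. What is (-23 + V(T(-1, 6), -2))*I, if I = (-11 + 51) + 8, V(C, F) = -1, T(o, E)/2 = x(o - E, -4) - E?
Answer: -1152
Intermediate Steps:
x(s, Z) = s/2
T(o, E) = o - 3*E (T(o, E) = 2*((o - E)/2 - E) = 2*((o/2 - E/2) - E) = 2*(o/2 - 3*E/2) = o - 3*E)
I = 48 (I = 40 + 8 = 48)
(-23 + V(T(-1, 6), -2))*I = (-23 - 1)*48 = -24*48 = -1152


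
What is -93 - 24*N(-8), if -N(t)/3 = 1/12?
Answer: -87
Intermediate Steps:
N(t) = -1/4 (N(t) = -3/12 = -3*1/12 = -1/4)
-93 - 24*N(-8) = -93 - 24*(-1/4) = -93 + 6 = -87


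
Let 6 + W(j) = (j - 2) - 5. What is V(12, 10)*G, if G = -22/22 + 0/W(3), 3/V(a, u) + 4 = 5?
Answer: -3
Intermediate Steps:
V(a, u) = 3 (V(a, u) = 3/(-4 + 5) = 3/1 = 3*1 = 3)
W(j) = -13 + j (W(j) = -6 + ((j - 2) - 5) = -6 + ((-2 + j) - 5) = -6 + (-7 + j) = -13 + j)
G = -1 (G = -22/22 + 0/(-13 + 3) = -22*1/22 + 0/(-10) = -1 + 0*(-1/10) = -1 + 0 = -1)
V(12, 10)*G = 3*(-1) = -3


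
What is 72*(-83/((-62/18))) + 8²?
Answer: 55768/31 ≈ 1799.0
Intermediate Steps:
72*(-83/((-62/18))) + 8² = 72*(-83/((-62*1/18))) + 64 = 72*(-83/(-31/9)) + 64 = 72*(-83*(-9/31)) + 64 = 72*(747/31) + 64 = 53784/31 + 64 = 55768/31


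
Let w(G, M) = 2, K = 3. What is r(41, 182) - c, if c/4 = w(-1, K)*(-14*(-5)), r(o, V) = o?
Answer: -519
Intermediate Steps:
c = 560 (c = 4*(2*(-14*(-5))) = 4*(2*70) = 4*140 = 560)
r(41, 182) - c = 41 - 1*560 = 41 - 560 = -519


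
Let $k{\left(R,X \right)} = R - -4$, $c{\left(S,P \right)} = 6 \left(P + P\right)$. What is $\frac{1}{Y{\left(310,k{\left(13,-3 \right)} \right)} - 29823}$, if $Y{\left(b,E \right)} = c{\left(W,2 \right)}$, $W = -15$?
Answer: $- \frac{1}{29799} \approx -3.3558 \cdot 10^{-5}$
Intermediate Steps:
$c{\left(S,P \right)} = 12 P$ ($c{\left(S,P \right)} = 6 \cdot 2 P = 12 P$)
$k{\left(R,X \right)} = 4 + R$ ($k{\left(R,X \right)} = R + 4 = 4 + R$)
$Y{\left(b,E \right)} = 24$ ($Y{\left(b,E \right)} = 12 \cdot 2 = 24$)
$\frac{1}{Y{\left(310,k{\left(13,-3 \right)} \right)} - 29823} = \frac{1}{24 - 29823} = \frac{1}{-29799} = - \frac{1}{29799}$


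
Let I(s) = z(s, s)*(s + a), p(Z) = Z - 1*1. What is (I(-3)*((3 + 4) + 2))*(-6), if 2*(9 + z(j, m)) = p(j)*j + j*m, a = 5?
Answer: -162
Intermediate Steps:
p(Z) = -1 + Z (p(Z) = Z - 1 = -1 + Z)
z(j, m) = -9 + j*m/2 + j*(-1 + j)/2 (z(j, m) = -9 + ((-1 + j)*j + j*m)/2 = -9 + (j*(-1 + j) + j*m)/2 = -9 + (j*m + j*(-1 + j))/2 = -9 + (j*m/2 + j*(-1 + j)/2) = -9 + j*m/2 + j*(-1 + j)/2)
I(s) = (5 + s)*(-9 + s²/2 + s*(-1 + s)/2) (I(s) = (-9 + s*s/2 + s*(-1 + s)/2)*(s + 5) = (-9 + s²/2 + s*(-1 + s)/2)*(5 + s) = (5 + s)*(-9 + s²/2 + s*(-1 + s)/2))
(I(-3)*((3 + 4) + 2))*(-6) = (((5 - 3)*(-18 + (-3)² - 3*(-1 - 3))/2)*((3 + 4) + 2))*(-6) = (((½)*2*(-18 + 9 - 3*(-4)))*(7 + 2))*(-6) = (((½)*2*(-18 + 9 + 12))*9)*(-6) = (((½)*2*3)*9)*(-6) = (3*9)*(-6) = 27*(-6) = -162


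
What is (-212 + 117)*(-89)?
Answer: 8455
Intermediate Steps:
(-212 + 117)*(-89) = -95*(-89) = 8455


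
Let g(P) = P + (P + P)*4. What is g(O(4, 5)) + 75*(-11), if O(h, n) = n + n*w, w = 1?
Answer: -735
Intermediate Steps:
O(h, n) = 2*n (O(h, n) = n + n*1 = n + n = 2*n)
g(P) = 9*P (g(P) = P + (2*P)*4 = P + 8*P = 9*P)
g(O(4, 5)) + 75*(-11) = 9*(2*5) + 75*(-11) = 9*10 - 825 = 90 - 825 = -735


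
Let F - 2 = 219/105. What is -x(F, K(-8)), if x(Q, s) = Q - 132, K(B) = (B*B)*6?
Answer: 4477/35 ≈ 127.91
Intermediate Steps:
K(B) = 6*B² (K(B) = B²*6 = 6*B²)
F = 143/35 (F = 2 + 219/105 = 2 + 219*(1/105) = 2 + 73/35 = 143/35 ≈ 4.0857)
x(Q, s) = -132 + Q
-x(F, K(-8)) = -(-132 + 143/35) = -1*(-4477/35) = 4477/35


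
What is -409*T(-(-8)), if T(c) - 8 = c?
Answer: -6544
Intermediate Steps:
T(c) = 8 + c
-409*T(-(-8)) = -409*(8 - (-8)) = -409*(8 - 1*(-8)) = -409*(8 + 8) = -409*16 = -6544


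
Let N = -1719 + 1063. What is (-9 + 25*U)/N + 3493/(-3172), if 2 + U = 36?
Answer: -1239765/520208 ≈ -2.3832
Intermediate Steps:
U = 34 (U = -2 + 36 = 34)
N = -656
(-9 + 25*U)/N + 3493/(-3172) = (-9 + 25*34)/(-656) + 3493/(-3172) = (-9 + 850)*(-1/656) + 3493*(-1/3172) = 841*(-1/656) - 3493/3172 = -841/656 - 3493/3172 = -1239765/520208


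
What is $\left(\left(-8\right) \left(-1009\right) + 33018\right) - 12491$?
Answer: $28599$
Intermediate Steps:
$\left(\left(-8\right) \left(-1009\right) + 33018\right) - 12491 = \left(8072 + 33018\right) - 12491 = 41090 - 12491 = 28599$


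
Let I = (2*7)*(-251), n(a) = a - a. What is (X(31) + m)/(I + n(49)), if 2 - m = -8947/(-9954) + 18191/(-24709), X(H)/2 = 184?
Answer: -90962754611/864280198404 ≈ -0.10525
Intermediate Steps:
n(a) = 0
X(H) = 368 (X(H) = 2*184 = 368)
I = -3514 (I = 14*(-251) = -3514)
m = 451908563/245953386 (m = 2 - (-8947/(-9954) + 18191/(-24709)) = 2 - (-8947*(-1/9954) + 18191*(-1/24709)) = 2 - (8947/9954 - 18191/24709) = 2 - 1*39998209/245953386 = 2 - 39998209/245953386 = 451908563/245953386 ≈ 1.8374)
(X(31) + m)/(I + n(49)) = (368 + 451908563/245953386)/(-3514 + 0) = (90962754611/245953386)/(-3514) = (90962754611/245953386)*(-1/3514) = -90962754611/864280198404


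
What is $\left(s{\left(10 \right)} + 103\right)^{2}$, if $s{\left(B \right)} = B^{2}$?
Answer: $41209$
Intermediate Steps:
$\left(s{\left(10 \right)} + 103\right)^{2} = \left(10^{2} + 103\right)^{2} = \left(100 + 103\right)^{2} = 203^{2} = 41209$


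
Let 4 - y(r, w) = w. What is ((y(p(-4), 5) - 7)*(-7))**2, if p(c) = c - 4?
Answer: 3136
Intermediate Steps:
p(c) = -4 + c
y(r, w) = 4 - w
((y(p(-4), 5) - 7)*(-7))**2 = (((4 - 1*5) - 7)*(-7))**2 = (((4 - 5) - 7)*(-7))**2 = ((-1 - 7)*(-7))**2 = (-8*(-7))**2 = 56**2 = 3136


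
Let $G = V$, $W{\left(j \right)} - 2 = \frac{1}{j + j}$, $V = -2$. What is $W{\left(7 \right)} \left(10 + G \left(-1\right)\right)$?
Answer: $\frac{174}{7} \approx 24.857$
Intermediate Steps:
$W{\left(j \right)} = 2 + \frac{1}{2 j}$ ($W{\left(j \right)} = 2 + \frac{1}{j + j} = 2 + \frac{1}{2 j}$)
$G = -2$
$W{\left(7 \right)} \left(10 + G \left(-1\right)\right) = \left(2 + \frac{1}{2 \cdot 7}\right) \left(10 - -2\right) = \left(2 + \frac{1}{2} \cdot \frac{1}{7}\right) \left(10 + 2\right) = \left(2 + \frac{1}{14}\right) 12 = \frac{29}{14} \cdot 12 = \frac{174}{7}$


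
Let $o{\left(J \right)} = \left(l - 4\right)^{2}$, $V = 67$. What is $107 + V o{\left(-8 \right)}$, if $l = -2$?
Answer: $2519$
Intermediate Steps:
$o{\left(J \right)} = 36$ ($o{\left(J \right)} = \left(-2 - 4\right)^{2} = \left(-6\right)^{2} = 36$)
$107 + V o{\left(-8 \right)} = 107 + 67 \cdot 36 = 107 + 2412 = 2519$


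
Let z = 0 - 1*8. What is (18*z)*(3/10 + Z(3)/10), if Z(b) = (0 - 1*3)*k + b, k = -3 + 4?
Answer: -216/5 ≈ -43.200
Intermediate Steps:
k = 1
z = -8 (z = 0 - 8 = -8)
Z(b) = -3 + b (Z(b) = (0 - 1*3)*1 + b = (0 - 3)*1 + b = -3*1 + b = -3 + b)
(18*z)*(3/10 + Z(3)/10) = (18*(-8))*(3/10 + (-3 + 3)/10) = -144*(3*(⅒) + 0*(⅒)) = -144*(3/10 + 0) = -144*3/10 = -216/5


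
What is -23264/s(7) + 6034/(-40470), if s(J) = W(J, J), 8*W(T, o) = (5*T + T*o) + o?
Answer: -3766250867/1841385 ≈ -2045.3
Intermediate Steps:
W(T, o) = o/8 + 5*T/8 + T*o/8 (W(T, o) = ((5*T + T*o) + o)/8 = (o + 5*T + T*o)/8 = o/8 + 5*T/8 + T*o/8)
s(J) = J²/8 + 3*J/4 (s(J) = J/8 + 5*J/8 + J*J/8 = J/8 + 5*J/8 + J²/8 = J²/8 + 3*J/4)
-23264/s(7) + 6034/(-40470) = -23264*8/(7*(6 + 7)) + 6034/(-40470) = -23264/((⅛)*7*13) + 6034*(-1/40470) = -23264/91/8 - 3017/20235 = -23264*8/91 - 3017/20235 = -186112/91 - 3017/20235 = -3766250867/1841385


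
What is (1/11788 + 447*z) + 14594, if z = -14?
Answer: 98264769/11788 ≈ 8336.0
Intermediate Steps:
(1/11788 + 447*z) + 14594 = (1/11788 + 447*(-14)) + 14594 = (1/11788 - 6258) + 14594 = -73769303/11788 + 14594 = 98264769/11788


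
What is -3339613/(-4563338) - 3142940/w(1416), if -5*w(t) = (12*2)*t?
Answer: 8978122634599/19385059824 ≈ 463.15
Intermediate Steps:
w(t) = -24*t/5 (w(t) = -12*2*t/5 = -24*t/5)
-3339613/(-4563338) - 3142940/w(1416) = -3339613/(-4563338) - 3142940/((-24/5*1416)) = -3339613*(-1/4563338) - 3142940/(-33984/5) = 3339613/4563338 - 3142940*(-5/33984) = 3339613/4563338 + 3928675/8496 = 8978122634599/19385059824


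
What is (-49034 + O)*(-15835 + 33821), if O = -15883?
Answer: -1167597162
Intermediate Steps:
(-49034 + O)*(-15835 + 33821) = (-49034 - 15883)*(-15835 + 33821) = -64917*17986 = -1167597162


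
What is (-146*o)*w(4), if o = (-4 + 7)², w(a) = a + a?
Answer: -10512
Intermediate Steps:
w(a) = 2*a
o = 9 (o = 3² = 9)
(-146*o)*w(4) = (-146*9)*(2*4) = -1314*8 = -10512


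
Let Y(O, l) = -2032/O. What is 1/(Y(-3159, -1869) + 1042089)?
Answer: 3159/3291961183 ≈ 9.5961e-7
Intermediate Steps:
1/(Y(-3159, -1869) + 1042089) = 1/(-2032/(-3159) + 1042089) = 1/(-2032*(-1/3159) + 1042089) = 1/(2032/3159 + 1042089) = 1/(3291961183/3159) = 3159/3291961183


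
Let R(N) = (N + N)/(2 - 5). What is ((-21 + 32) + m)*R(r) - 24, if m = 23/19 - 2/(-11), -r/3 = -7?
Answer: -41276/209 ≈ -197.49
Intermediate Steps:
r = 21 (r = -3*(-7) = 21)
m = 291/209 (m = 23*(1/19) - 2*(-1/11) = 23/19 + 2/11 = 291/209 ≈ 1.3923)
R(N) = -2*N/3 (R(N) = (2*N)/(-3) = (2*N)*(-1/3) = -2*N/3)
((-21 + 32) + m)*R(r) - 24 = ((-21 + 32) + 291/209)*(-2/3*21) - 24 = (11 + 291/209)*(-14) - 24 = (2590/209)*(-14) - 24 = -36260/209 - 24 = -41276/209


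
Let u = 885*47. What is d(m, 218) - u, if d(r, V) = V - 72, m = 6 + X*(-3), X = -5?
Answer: -41449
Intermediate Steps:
u = 41595
m = 21 (m = 6 - 5*(-3) = 6 + 15 = 21)
d(r, V) = -72 + V
d(m, 218) - u = (-72 + 218) - 1*41595 = 146 - 41595 = -41449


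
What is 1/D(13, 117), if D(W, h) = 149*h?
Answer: 1/17433 ≈ 5.7362e-5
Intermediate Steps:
1/D(13, 117) = 1/(149*117) = 1/17433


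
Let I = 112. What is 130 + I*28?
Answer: 3266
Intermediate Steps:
130 + I*28 = 130 + 112*28 = 130 + 3136 = 3266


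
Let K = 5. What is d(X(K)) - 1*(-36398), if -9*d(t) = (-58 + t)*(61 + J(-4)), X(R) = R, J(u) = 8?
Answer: 110413/3 ≈ 36804.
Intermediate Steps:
d(t) = 1334/3 - 23*t/3 (d(t) = -(-58 + t)*(61 + 8)/9 = -(-58 + t)*69/9 = -(-4002 + 69*t)/9 = 1334/3 - 23*t/3)
d(X(K)) - 1*(-36398) = (1334/3 - 23/3*5) - 1*(-36398) = (1334/3 - 115/3) + 36398 = 1219/3 + 36398 = 110413/3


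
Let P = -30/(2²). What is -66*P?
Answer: 495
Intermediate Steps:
P = -15/2 (P = -30/4 = -30*¼ = -15/2 ≈ -7.5000)
-66*P = -66*(-15/2) = 495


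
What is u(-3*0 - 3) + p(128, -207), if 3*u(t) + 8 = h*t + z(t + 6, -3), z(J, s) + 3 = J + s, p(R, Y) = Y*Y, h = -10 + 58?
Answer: 128392/3 ≈ 42797.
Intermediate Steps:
h = 48
p(R, Y) = Y**2
z(J, s) = -3 + J + s (z(J, s) = -3 + (J + s) = -3 + J + s)
u(t) = -8/3 + 49*t/3 (u(t) = -8/3 + (48*t + (-3 + (t + 6) - 3))/3 = -8/3 + (48*t + (-3 + (6 + t) - 3))/3 = -8/3 + (48*t + t)/3 = -8/3 + (49*t)/3 = -8/3 + 49*t/3)
u(-3*0 - 3) + p(128, -207) = (-8/3 + 49*(-3*0 - 3)/3) + (-207)**2 = (-8/3 + 49*(0 - 3)/3) + 42849 = (-8/3 + (49/3)*(-3)) + 42849 = (-8/3 - 49) + 42849 = -155/3 + 42849 = 128392/3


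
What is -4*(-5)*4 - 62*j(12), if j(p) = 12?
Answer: -664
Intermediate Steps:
-4*(-5)*4 - 62*j(12) = -4*(-5)*4 - 62*12 = 20*4 - 744 = 80 - 744 = -664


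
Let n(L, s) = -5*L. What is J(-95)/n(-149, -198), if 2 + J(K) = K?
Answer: -97/745 ≈ -0.13020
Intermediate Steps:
J(K) = -2 + K
J(-95)/n(-149, -198) = (-2 - 95)/((-5*(-149))) = -97/745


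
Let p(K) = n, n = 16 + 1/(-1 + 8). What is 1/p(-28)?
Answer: 7/113 ≈ 0.061947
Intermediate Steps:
n = 113/7 (n = 16 + 1/7 = 16 + ⅐ = 113/7 ≈ 16.143)
p(K) = 113/7
1/p(-28) = 1/(113/7) = 7/113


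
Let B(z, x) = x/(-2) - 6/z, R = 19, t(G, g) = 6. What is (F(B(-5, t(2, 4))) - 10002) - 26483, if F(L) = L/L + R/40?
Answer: -1459341/40 ≈ -36484.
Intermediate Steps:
B(z, x) = -6/z - x/2 (B(z, x) = x*(-½) - 6/z = -x/2 - 6/z = -6/z - x/2)
F(L) = 59/40 (F(L) = L/L + 19/40 = 1 + 19*(1/40) = 1 + 19/40 = 59/40)
(F(B(-5, t(2, 4))) - 10002) - 26483 = (59/40 - 10002) - 26483 = -400021/40 - 26483 = -1459341/40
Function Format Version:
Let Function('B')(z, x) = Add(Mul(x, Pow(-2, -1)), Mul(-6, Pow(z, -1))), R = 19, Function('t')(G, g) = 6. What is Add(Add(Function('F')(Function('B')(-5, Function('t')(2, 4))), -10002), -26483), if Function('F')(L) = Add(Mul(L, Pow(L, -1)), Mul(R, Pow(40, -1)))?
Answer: Rational(-1459341, 40) ≈ -36484.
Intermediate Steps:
Function('B')(z, x) = Add(Mul(-6, Pow(z, -1)), Mul(Rational(-1, 2), x)) (Function('B')(z, x) = Add(Mul(x, Rational(-1, 2)), Mul(-6, Pow(z, -1))) = Add(Mul(Rational(-1, 2), x), Mul(-6, Pow(z, -1))) = Add(Mul(-6, Pow(z, -1)), Mul(Rational(-1, 2), x)))
Function('F')(L) = Rational(59, 40) (Function('F')(L) = Add(Mul(L, Pow(L, -1)), Mul(19, Pow(40, -1))) = Add(1, Mul(19, Rational(1, 40))) = Add(1, Rational(19, 40)) = Rational(59, 40))
Add(Add(Function('F')(Function('B')(-5, Function('t')(2, 4))), -10002), -26483) = Add(Add(Rational(59, 40), -10002), -26483) = Add(Rational(-400021, 40), -26483) = Rational(-1459341, 40)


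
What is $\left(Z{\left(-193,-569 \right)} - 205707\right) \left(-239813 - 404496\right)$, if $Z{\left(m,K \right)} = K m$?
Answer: $61782790010$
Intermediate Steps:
$\left(Z{\left(-193,-569 \right)} - 205707\right) \left(-239813 - 404496\right) = \left(\left(-569\right) \left(-193\right) - 205707\right) \left(-239813 - 404496\right) = \left(109817 - 205707\right) \left(-644309\right) = \left(-95890\right) \left(-644309\right) = 61782790010$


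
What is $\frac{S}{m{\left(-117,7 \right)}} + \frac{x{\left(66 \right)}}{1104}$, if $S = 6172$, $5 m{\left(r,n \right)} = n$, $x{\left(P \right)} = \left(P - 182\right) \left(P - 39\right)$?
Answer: $\frac{2837293}{644} \approx 4405.7$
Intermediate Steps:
$x{\left(P \right)} = \left(-182 + P\right) \left(-39 + P\right)$
$m{\left(r,n \right)} = \frac{n}{5}$
$\frac{S}{m{\left(-117,7 \right)}} + \frac{x{\left(66 \right)}}{1104} = \frac{6172}{\frac{1}{5} \cdot 7} + \frac{7098 + 66^{2} - 14586}{1104} = \frac{6172}{\frac{7}{5}} + \left(7098 + 4356 - 14586\right) \frac{1}{1104} = 6172 \cdot \frac{5}{7} - \frac{261}{92} = \frac{30860}{7} - \frac{261}{92} = \frac{2837293}{644}$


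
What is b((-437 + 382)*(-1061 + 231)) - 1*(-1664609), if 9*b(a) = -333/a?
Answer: 75989400813/45650 ≈ 1.6646e+6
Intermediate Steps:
b(a) = -37/a (b(a) = (-333/a)/9 = -37/a)
b((-437 + 382)*(-1061 + 231)) - 1*(-1664609) = -37*1/((-1061 + 231)*(-437 + 382)) - 1*(-1664609) = -37/((-55*(-830))) + 1664609 = -37/45650 + 1664609 = 75989400813/45650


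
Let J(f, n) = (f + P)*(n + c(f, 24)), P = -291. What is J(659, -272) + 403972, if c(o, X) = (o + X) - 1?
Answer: 554852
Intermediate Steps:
c(o, X) = -1 + X + o (c(o, X) = (X + o) - 1 = -1 + X + o)
J(f, n) = (-291 + f)*(23 + f + n) (J(f, n) = (f - 291)*(n + (-1 + 24 + f)) = (-291 + f)*(n + (23 + f)) = (-291 + f)*(23 + f + n))
J(659, -272) + 403972 = (-6693 + 659² - 291*(-272) - 268*659 + 659*(-272)) + 403972 = (-6693 + 434281 + 79152 - 176612 - 179248) + 403972 = 150880 + 403972 = 554852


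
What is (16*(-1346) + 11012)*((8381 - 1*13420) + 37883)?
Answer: -345650256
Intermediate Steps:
(16*(-1346) + 11012)*((8381 - 1*13420) + 37883) = (-21536 + 11012)*((8381 - 13420) + 37883) = -10524*(-5039 + 37883) = -10524*32844 = -345650256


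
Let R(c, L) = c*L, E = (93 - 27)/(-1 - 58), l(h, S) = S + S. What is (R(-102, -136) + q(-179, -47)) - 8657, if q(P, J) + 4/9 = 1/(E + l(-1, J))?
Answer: 263376241/50508 ≈ 5214.5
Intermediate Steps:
l(h, S) = 2*S
E = -66/59 (E = 66/(-59) = 66*(-1/59) = -66/59 ≈ -1.1186)
q(P, J) = -4/9 + 1/(-66/59 + 2*J)
R(c, L) = L*c
(R(-102, -136) + q(-179, -47)) - 8657 = (-136*(-102) + (795 - 472*(-47))/(18*(-33 + 59*(-47)))) - 8657 = (13872 + (795 + 22184)/(18*(-33 - 2773))) - 8657 = (13872 + (1/18)*22979/(-2806)) - 8657 = (13872 + (1/18)*(-1/2806)*22979) - 8657 = (13872 - 22979/50508) - 8657 = 700623997/50508 - 8657 = 263376241/50508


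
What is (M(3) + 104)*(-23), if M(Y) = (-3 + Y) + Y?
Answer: -2461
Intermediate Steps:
M(Y) = -3 + 2*Y
(M(3) + 104)*(-23) = ((-3 + 2*3) + 104)*(-23) = ((-3 + 6) + 104)*(-23) = (3 + 104)*(-23) = 107*(-23) = -2461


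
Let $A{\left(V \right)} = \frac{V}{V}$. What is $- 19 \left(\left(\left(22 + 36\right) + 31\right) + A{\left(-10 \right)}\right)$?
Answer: $-1710$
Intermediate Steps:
$A{\left(V \right)} = 1$
$- 19 \left(\left(\left(22 + 36\right) + 31\right) + A{\left(-10 \right)}\right) = - 19 \left(\left(\left(22 + 36\right) + 31\right) + 1\right) = - 19 \left(\left(58 + 31\right) + 1\right) = - 19 \left(89 + 1\right) = \left(-19\right) 90 = -1710$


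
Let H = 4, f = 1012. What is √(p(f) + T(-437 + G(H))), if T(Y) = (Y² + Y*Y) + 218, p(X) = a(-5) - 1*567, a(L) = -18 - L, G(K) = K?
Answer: 66*√86 ≈ 612.06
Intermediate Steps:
p(X) = -580 (p(X) = (-18 - 1*(-5)) - 1*567 = (-18 + 5) - 567 = -13 - 567 = -580)
T(Y) = 218 + 2*Y² (T(Y) = (Y² + Y²) + 218 = 2*Y² + 218 = 218 + 2*Y²)
√(p(f) + T(-437 + G(H))) = √(-580 + (218 + 2*(-437 + 4)²)) = √(-580 + (218 + 2*(-433)²)) = √(-580 + (218 + 2*187489)) = √(-580 + (218 + 374978)) = √(-580 + 375196) = √374616 = 66*√86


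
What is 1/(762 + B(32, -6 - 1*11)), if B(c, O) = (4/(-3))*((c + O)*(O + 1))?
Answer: 1/1082 ≈ 0.00092421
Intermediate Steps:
B(c, O) = -4*(1 + O)*(O + c)/3 (B(c, O) = (4*(-⅓))*((O + c)*(1 + O)) = -4*(1 + O)*(O + c)/3)
1/(762 + B(32, -6 - 1*11)) = 1/(762 + (-4*(-6 - 1*11)/3 - 4/3*32 - 4*(-6 - 1*11)²/3 - 4/3*(-6 - 1*11)*32)) = 1/(762 + (-4*(-6 - 11)/3 - 128/3 - 4*(-6 - 11)²/3 - 4/3*(-6 - 11)*32)) = 1/(762 + (-4/3*(-17) - 128/3 - 4/3*(-17)² - 4/3*(-17)*32)) = 1/(762 + (68/3 - 128/3 - 4/3*289 + 2176/3)) = 1/(762 + (68/3 - 128/3 - 1156/3 + 2176/3)) = 1/(762 + 320) = 1/1082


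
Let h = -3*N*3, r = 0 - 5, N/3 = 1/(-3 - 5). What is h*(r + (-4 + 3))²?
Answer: 243/2 ≈ 121.50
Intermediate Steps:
N = -3/8 (N = 3/(-3 - 5) = 3/(-8) = 3*(-⅛) = -3/8 ≈ -0.37500)
r = -5
h = 27/8 (h = -3*(-3/8)*3 = (9/8)*3 = 27/8 ≈ 3.3750)
h*(r + (-4 + 3))² = 27*(-5 + (-4 + 3))²/8 = 27*(-5 - 1)²/8 = (27/8)*(-6)² = (27/8)*36 = 243/2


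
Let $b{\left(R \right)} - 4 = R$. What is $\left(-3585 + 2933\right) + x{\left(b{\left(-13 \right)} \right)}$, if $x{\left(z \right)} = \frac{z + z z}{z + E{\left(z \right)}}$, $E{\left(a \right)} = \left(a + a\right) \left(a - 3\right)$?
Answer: $- \frac{14988}{23} \approx -651.65$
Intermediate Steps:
$E{\left(a \right)} = 2 a \left(-3 + a\right)$
$b{\left(R \right)} = 4 + R$
$x{\left(z \right)} = \frac{z + z^{2}}{z + 2 z \left(-3 + z\right)}$ ($x{\left(z \right)} = \frac{z + z z}{z + 2 z \left(-3 + z\right)} = \frac{z + z^{2}}{z + 2 z \left(-3 + z\right)}$)
$\left(-3585 + 2933\right) + x{\left(b{\left(-13 \right)} \right)} = \left(-3585 + 2933\right) + \frac{1 + \left(4 - 13\right)}{-5 + 2 \left(4 - 13\right)} = -652 + \frac{1 - 9}{-5 + 2 \left(-9\right)} = -652 + \frac{1}{-5 - 18} \left(-8\right) = -652 + \frac{1}{-23} \left(-8\right) = -652 - - \frac{8}{23} = -652 + \frac{8}{23} = - \frac{14988}{23}$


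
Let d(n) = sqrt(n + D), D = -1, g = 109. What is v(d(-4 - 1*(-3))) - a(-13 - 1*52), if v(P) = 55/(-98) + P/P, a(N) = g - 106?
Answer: -251/98 ≈ -2.5612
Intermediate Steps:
a(N) = 3 (a(N) = 109 - 106 = 3)
d(n) = sqrt(-1 + n) (d(n) = sqrt(n - 1) = sqrt(-1 + n))
v(P) = 43/98 (v(P) = 55*(-1/98) + 1 = -55/98 + 1 = 43/98)
v(d(-4 - 1*(-3))) - a(-13 - 1*52) = 43/98 - 1*3 = 43/98 - 3 = -251/98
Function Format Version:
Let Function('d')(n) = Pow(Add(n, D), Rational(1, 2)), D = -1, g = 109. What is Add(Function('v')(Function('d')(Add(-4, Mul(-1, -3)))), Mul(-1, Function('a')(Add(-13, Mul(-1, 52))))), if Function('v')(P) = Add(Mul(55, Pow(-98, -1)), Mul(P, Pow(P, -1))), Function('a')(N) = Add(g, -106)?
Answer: Rational(-251, 98) ≈ -2.5612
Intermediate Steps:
Function('a')(N) = 3 (Function('a')(N) = Add(109, -106) = 3)
Function('d')(n) = Pow(Add(-1, n), Rational(1, 2)) (Function('d')(n) = Pow(Add(n, -1), Rational(1, 2)) = Pow(Add(-1, n), Rational(1, 2)))
Function('v')(P) = Rational(43, 98) (Function('v')(P) = Add(Mul(55, Rational(-1, 98)), 1) = Add(Rational(-55, 98), 1) = Rational(43, 98))
Add(Function('v')(Function('d')(Add(-4, Mul(-1, -3)))), Mul(-1, Function('a')(Add(-13, Mul(-1, 52))))) = Add(Rational(43, 98), Mul(-1, 3)) = Add(Rational(43, 98), -3) = Rational(-251, 98)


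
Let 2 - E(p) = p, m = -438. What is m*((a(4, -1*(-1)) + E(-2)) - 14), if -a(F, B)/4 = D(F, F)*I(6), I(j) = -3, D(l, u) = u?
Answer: -16644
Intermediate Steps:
E(p) = 2 - p
a(F, B) = 12*F (a(F, B) = -4*F*(-3) = -(-12)*F = 12*F)
m*((a(4, -1*(-1)) + E(-2)) - 14) = -438*((12*4 + (2 - 1*(-2))) - 14) = -438*((48 + (2 + 2)) - 14) = -438*((48 + 4) - 14) = -438*(52 - 14) = -438*38 = -16644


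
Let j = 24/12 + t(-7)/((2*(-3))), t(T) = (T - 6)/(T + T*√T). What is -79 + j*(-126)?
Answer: (-331*√7 + 292*I)/(√7 - I) ≈ -326.13 - 12.898*I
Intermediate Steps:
t(T) = (-6 + T)/(T + T^(3/2))
j = 2 + 13/(6*(-7 - 7*I*√7)) (j = 24/12 + ((-6 - 7)/(-7 + (-7)^(3/2)))/((2*(-3))) = 24*(1/12) + (-13/(-7 - 7*I*√7))/(-6) = 2 - 13/(-7 - 7*I*√7)*(-⅙) = 2 + 13/(6*(-7 - 7*I*√7)) ≈ 1.9613 + 0.10237*I)
-79 + j*(-126) = -79 + (659/336 + 13*I*√7/336)*(-126) = -79 + (-1977/8 - 39*I*√7/8) = -2609/8 - 39*I*√7/8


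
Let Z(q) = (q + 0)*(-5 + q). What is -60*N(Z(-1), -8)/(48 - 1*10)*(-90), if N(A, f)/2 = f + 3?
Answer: -27000/19 ≈ -1421.1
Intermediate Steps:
Z(q) = q*(-5 + q)
N(A, f) = 6 + 2*f (N(A, f) = 2*(f + 3) = 2*(3 + f) = 6 + 2*f)
-60*N(Z(-1), -8)/(48 - 1*10)*(-90) = -60*(6 + 2*(-8))/(48 - 1*10)*(-90) = -60*(6 - 16)/(48 - 10)*(-90) = -(-600)/38*(-90) = -60*(-5/19)*(-90) = (300/19)*(-90) = -27000/19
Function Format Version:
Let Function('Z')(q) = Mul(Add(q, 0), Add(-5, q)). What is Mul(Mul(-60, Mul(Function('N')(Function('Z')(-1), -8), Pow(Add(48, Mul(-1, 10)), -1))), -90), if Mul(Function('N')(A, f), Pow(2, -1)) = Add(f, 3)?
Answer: Rational(-27000, 19) ≈ -1421.1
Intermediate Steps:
Function('Z')(q) = Mul(q, Add(-5, q))
Function('N')(A, f) = Add(6, Mul(2, f)) (Function('N')(A, f) = Mul(2, Add(f, 3)) = Mul(2, Add(3, f)) = Add(6, Mul(2, f)))
Mul(Mul(-60, Mul(Function('N')(Function('Z')(-1), -8), Pow(Add(48, Mul(-1, 10)), -1))), -90) = Mul(Mul(-60, Mul(Add(6, Mul(2, -8)), Pow(Add(48, Mul(-1, 10)), -1))), -90) = Mul(Mul(-60, Mul(Add(6, -16), Pow(Add(48, -10), -1))), -90) = Mul(Mul(-60, Mul(-10, Pow(38, -1))), -90) = Mul(Mul(-60, Mul(-10, Rational(1, 38))), -90) = Mul(Mul(-60, Rational(-5, 19)), -90) = Mul(Rational(300, 19), -90) = Rational(-27000, 19)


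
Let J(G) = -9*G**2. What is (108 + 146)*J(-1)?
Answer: -2286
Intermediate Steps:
(108 + 146)*J(-1) = (108 + 146)*(-9*(-1)**2) = 254*(-9*1) = 254*(-9) = -2286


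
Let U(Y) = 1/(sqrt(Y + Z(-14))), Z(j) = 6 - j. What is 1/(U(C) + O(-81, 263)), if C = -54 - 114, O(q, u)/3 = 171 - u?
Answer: -40848/11274049 + 2*I*sqrt(37)/11274049 ≈ -0.0036232 + 1.0791e-6*I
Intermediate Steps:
O(q, u) = 513 - 3*u (O(q, u) = 3*(171 - u) = 513 - 3*u)
C = -168
U(Y) = 1/sqrt(20 + Y) (U(Y) = 1/(sqrt(Y + (6 - 1*(-14)))) = 1/(sqrt(Y + (6 + 14))) = 1/(sqrt(Y + 20)) = 1/(sqrt(20 + Y)) = 1/sqrt(20 + Y))
1/(U(C) + O(-81, 263)) = 1/(1/sqrt(20 - 168) + (513 - 3*263)) = 1/(1/sqrt(-148) + (513 - 789)) = 1/(-I*sqrt(37)/74 - 276) = 1/(-276 - I*sqrt(37)/74)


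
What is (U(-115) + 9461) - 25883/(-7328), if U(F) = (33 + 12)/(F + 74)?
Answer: 2843269971/300448 ≈ 9463.4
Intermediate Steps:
U(F) = 45/(74 + F)
(U(-115) + 9461) - 25883/(-7328) = (45/(74 - 115) + 9461) - 25883/(-7328) = (45/(-41) + 9461) - 25883*(-1/7328) = (45*(-1/41) + 9461) + 25883/7328 = (-45/41 + 9461) + 25883/7328 = 387856/41 + 25883/7328 = 2843269971/300448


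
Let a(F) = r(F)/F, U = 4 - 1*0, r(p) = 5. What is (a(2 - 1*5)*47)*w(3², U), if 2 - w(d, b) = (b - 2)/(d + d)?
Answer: -3995/27 ≈ -147.96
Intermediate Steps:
U = 4 (U = 4 + 0 = 4)
a(F) = 5/F
w(d, b) = 2 - (-2 + b)/(2*d) (w(d, b) = 2 - (b - 2)/(d + d) = 2 - (-2 + b)/(2*d))
(a(2 - 1*5)*47)*w(3², U) = ((5/(2 - 1*5))*47)*((2 - 1*4 + 4*3²)/(2*(3²))) = ((5/(2 - 5))*47)*((½)*(2 - 4 + 4*9)/9) = ((5/(-3))*47)*((½)*(⅑)*(2 - 4 + 36)) = ((5*(-⅓))*47)*((½)*(⅑)*34) = -5/3*47*(17/9) = -235/3*17/9 = -3995/27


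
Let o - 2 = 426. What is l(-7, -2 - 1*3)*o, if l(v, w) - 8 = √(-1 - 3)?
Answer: 3424 + 856*I ≈ 3424.0 + 856.0*I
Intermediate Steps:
l(v, w) = 8 + 2*I (l(v, w) = 8 + √(-1 - 3) = 8 + √(-4) = 8 + 2*I)
o = 428 (o = 2 + 426 = 428)
l(-7, -2 - 1*3)*o = (8 + 2*I)*428 = 3424 + 856*I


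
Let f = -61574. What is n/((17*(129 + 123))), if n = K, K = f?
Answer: -1811/126 ≈ -14.373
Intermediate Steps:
K = -61574
n = -61574
n/((17*(129 + 123))) = -61574*1/(17*(129 + 123)) = -61574/(17*252) = -61574/4284 = -61574*1/4284 = -1811/126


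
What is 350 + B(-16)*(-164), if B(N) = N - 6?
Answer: 3958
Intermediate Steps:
B(N) = -6 + N
350 + B(-16)*(-164) = 350 + (-6 - 16)*(-164) = 350 - 22*(-164) = 350 + 3608 = 3958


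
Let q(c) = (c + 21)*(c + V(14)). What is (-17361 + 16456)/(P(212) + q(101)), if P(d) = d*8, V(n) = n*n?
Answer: -181/7586 ≈ -0.023860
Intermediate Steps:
V(n) = n²
P(d) = 8*d
q(c) = (21 + c)*(196 + c) (q(c) = (c + 21)*(c + 14²) = (21 + c)*(c + 196) = (21 + c)*(196 + c))
(-17361 + 16456)/(P(212) + q(101)) = (-17361 + 16456)/(8*212 + (4116 + 101² + 217*101)) = -905/(1696 + (4116 + 10201 + 21917)) = -905/(1696 + 36234) = -905/37930 = -905*1/37930 = -181/7586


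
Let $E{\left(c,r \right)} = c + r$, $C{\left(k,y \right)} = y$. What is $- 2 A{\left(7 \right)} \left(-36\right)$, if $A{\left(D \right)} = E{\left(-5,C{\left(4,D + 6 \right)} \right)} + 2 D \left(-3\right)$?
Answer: $-2448$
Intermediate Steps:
$A{\left(D \right)} = 1 - 5 D$ ($A{\left(D \right)} = \left(-5 + \left(D + 6\right)\right) + 2 D \left(-3\right) = \left(-5 + \left(6 + D\right)\right) - 6 D = \left(1 + D\right) - 6 D = 1 - 5 D$)
$- 2 A{\left(7 \right)} \left(-36\right) = - 2 \left(1 - 35\right) \left(-36\right) = \left(-2\right) \left(-34\right) \left(-36\right) = 68 \left(-36\right) = -2448$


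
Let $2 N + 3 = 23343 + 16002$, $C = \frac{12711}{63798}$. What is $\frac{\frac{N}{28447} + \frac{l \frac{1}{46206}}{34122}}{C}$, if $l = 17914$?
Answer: $\frac{164889212913356645}{47508114866212737} \approx 3.4708$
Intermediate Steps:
$C = \frac{4237}{21266}$ ($C = 12711 \cdot \frac{1}{63798} = \frac{4237}{21266} \approx 0.19924$)
$N = 19671$ ($N = - \frac{3}{2} + \frac{23343 + 16002}{2} = - \frac{3}{2} + \frac{1}{2} \cdot 39345 = - \frac{3}{2} + \frac{39345}{2} = 19671$)
$\frac{\frac{N}{28447} + \frac{l \frac{1}{46206}}{34122}}{C} = \frac{\frac{19671}{28447} + \frac{17914 \cdot \frac{1}{46206}}{34122}}{\frac{4237}{21266}} = \left(19671 \cdot \frac{1}{28447} + 17914 \cdot \frac{1}{46206} \cdot \frac{1}{34122}\right) \frac{21266}{4237} = \left(\frac{19671}{28447} + \frac{8957}{23103} \cdot \frac{1}{34122}\right) \frac{21266}{4237} = \left(\frac{19671}{28447} + \frac{8957}{788320566}\right) \frac{21266}{4237} = \frac{15507308653565}{22425355141002} \cdot \frac{21266}{4237} = \frac{164889212913356645}{47508114866212737}$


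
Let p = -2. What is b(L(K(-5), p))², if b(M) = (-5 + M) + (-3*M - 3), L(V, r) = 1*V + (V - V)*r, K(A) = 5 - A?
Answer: 784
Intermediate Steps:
L(V, r) = V (L(V, r) = V + 0*r = V + 0 = V)
b(M) = -8 - 2*M (b(M) = (-5 + M) + (-3 - 3*M) = -8 - 2*M)
b(L(K(-5), p))² = (-8 - 2*(5 - 1*(-5)))² = (-8 - 2*(5 + 5))² = (-8 - 2*10)² = (-8 - 20)² = (-28)² = 784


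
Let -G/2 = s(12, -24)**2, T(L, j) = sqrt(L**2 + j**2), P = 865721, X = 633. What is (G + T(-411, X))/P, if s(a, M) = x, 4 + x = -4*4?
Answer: -800/865721 + 3*sqrt(63290)/865721 ≈ -5.2297e-5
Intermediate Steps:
x = -20 (x = -4 - 4*4 = -4 - 16 = -20)
s(a, M) = -20
G = -800 (G = -2*(-20)**2 = -2*400 = -800)
(G + T(-411, X))/P = (-800 + sqrt((-411)**2 + 633**2))/865721 = (-800 + sqrt(168921 + 400689))*(1/865721) = (-800 + sqrt(569610))*(1/865721) = (-800 + 3*sqrt(63290))*(1/865721) = -800/865721 + 3*sqrt(63290)/865721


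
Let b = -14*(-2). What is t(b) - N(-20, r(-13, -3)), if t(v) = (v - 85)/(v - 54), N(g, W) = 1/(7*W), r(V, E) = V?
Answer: 401/182 ≈ 2.2033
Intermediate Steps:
N(g, W) = 1/(7*W)
b = 28
t(v) = (-85 + v)/(-54 + v)
t(b) - N(-20, r(-13, -3)) = (-85 + 28)/(-54 + 28) - 1/(7*(-13)) = -57/(-26) - (-1)/(7*13) = -1/26*(-57) - 1*(-1/91) = 57/26 + 1/91 = 401/182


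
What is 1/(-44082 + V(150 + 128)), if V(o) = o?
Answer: -1/43804 ≈ -2.2829e-5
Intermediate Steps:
1/(-44082 + V(150 + 128)) = 1/(-44082 + (150 + 128)) = 1/(-44082 + 278) = 1/(-43804) = -1/43804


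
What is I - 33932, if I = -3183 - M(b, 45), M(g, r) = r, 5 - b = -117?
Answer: -37160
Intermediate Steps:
b = 122 (b = 5 - 1*(-117) = 5 + 117 = 122)
I = -3228 (I = -3183 - 1*45 = -3183 - 45 = -3228)
I - 33932 = -3228 - 33932 = -37160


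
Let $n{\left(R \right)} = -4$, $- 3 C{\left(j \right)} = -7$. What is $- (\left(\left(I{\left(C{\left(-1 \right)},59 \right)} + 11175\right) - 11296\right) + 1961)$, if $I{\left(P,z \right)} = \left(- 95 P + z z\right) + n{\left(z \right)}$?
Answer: $- \frac{15286}{3} \approx -5095.3$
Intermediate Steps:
$C{\left(j \right)} = \frac{7}{3}$ ($C{\left(j \right)} = \left(- \frac{1}{3}\right) \left(-7\right) = \frac{7}{3}$)
$I{\left(P,z \right)} = -4 + z^{2} - 95 P$ ($I{\left(P,z \right)} = \left(- 95 P + z z\right) - 4 = \left(- 95 P + z^{2}\right) - 4 = \left(z^{2} - 95 P\right) - 4 = -4 + z^{2} - 95 P$)
$- (\left(\left(I{\left(C{\left(-1 \right)},59 \right)} + 11175\right) - 11296\right) + 1961) = - (\left(\left(\left(-4 + 59^{2} - \frac{665}{3}\right) + 11175\right) - 11296\right) + 1961) = - (\left(\left(\left(-4 + 3481 - \frac{665}{3}\right) + 11175\right) - 11296\right) + 1961) = - (\left(\left(\frac{9766}{3} + 11175\right) - 11296\right) + 1961) = - (\left(\frac{43291}{3} - 11296\right) + 1961) = - (\frac{9403}{3} + 1961) = \left(-1\right) \frac{15286}{3} = - \frac{15286}{3}$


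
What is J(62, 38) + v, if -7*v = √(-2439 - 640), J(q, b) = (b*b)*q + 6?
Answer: 89534 - I*√3079/7 ≈ 89534.0 - 7.927*I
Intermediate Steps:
J(q, b) = 6 + q*b² (J(q, b) = b²*q + 6 = q*b² + 6 = 6 + q*b²)
v = -I*√3079/7 (v = -√(-2439 - 640)/7 = -I*√3079/7 ≈ -7.927*I)
J(62, 38) + v = (6 + 62*38²) - I*√3079/7 = (6 + 62*1444) - I*√3079/7 = (6 + 89528) - I*√3079/7 = 89534 - I*√3079/7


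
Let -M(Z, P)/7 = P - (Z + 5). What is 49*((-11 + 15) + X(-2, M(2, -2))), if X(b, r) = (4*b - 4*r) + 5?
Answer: -12299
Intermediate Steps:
M(Z, P) = 35 - 7*P + 7*Z (M(Z, P) = -7*(P - (Z + 5)) = -7*(P - (5 + Z)) = -7*(P + (-5 - Z)) = -7*(-5 + P - Z) = 35 - 7*P + 7*Z)
X(b, r) = 5 - 4*r + 4*b (X(b, r) = (-4*r + 4*b) + 5 = 5 - 4*r + 4*b)
49*((-11 + 15) + X(-2, M(2, -2))) = 49*((-11 + 15) + (5 - 4*(35 - 7*(-2) + 7*2) + 4*(-2))) = 49*(4 + (5 - 4*(35 + 14 + 14) - 8)) = 49*(4 + (5 - 4*63 - 8)) = 49*(4 + (5 - 252 - 8)) = 49*(4 - 255) = 49*(-251) = -12299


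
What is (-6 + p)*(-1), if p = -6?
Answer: 12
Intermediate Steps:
(-6 + p)*(-1) = (-6 - 6)*(-1) = -12*(-1) = 12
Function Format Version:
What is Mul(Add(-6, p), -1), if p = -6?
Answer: 12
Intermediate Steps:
Mul(Add(-6, p), -1) = Mul(Add(-6, -6), -1) = Mul(-12, -1) = 12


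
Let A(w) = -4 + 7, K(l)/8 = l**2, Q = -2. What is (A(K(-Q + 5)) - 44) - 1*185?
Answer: -226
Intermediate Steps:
K(l) = 8*l**2
A(w) = 3
(A(K(-Q + 5)) - 44) - 1*185 = (3 - 44) - 1*185 = -41 - 185 = -226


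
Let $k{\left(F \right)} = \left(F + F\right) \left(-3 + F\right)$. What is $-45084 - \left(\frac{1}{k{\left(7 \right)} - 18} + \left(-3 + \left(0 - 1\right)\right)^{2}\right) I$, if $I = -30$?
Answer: $- \frac{847461}{19} \approx -44603.0$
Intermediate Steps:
$k{\left(F \right)} = 2 F \left(-3 + F\right)$
$-45084 - \left(\frac{1}{k{\left(7 \right)} - 18} + \left(-3 + \left(0 - 1\right)\right)^{2}\right) I = -45084 - \left(\frac{1}{2 \cdot 7 \left(-3 + 7\right) - 18} + \left(-3 + \left(0 - 1\right)\right)^{2}\right) \left(-30\right) = -45084 - \left(\frac{1}{2 \cdot 7 \cdot 4 - 18} + \left(-3 + \left(0 - 1\right)\right)^{2}\right) \left(-30\right) = -45084 - \left(\frac{1}{56 - 18} + \left(-3 - 1\right)^{2}\right) \left(-30\right) = -45084 - \left(\frac{1}{38} + \left(-4\right)^{2}\right) \left(-30\right) = -45084 - \left(\frac{1}{38} + 16\right) \left(-30\right) = -45084 - \frac{609}{38} \left(-30\right) = -45084 - - \frac{9135}{19} = -45084 + \frac{9135}{19} = - \frac{847461}{19}$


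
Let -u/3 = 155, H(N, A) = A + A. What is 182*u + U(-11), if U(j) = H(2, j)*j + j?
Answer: -84399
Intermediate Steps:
H(N, A) = 2*A
u = -465 (u = -3*155 = -465)
U(j) = j + 2*j² (U(j) = (2*j)*j + j = 2*j² + j = j + 2*j²)
182*u + U(-11) = 182*(-465) - 11*(1 + 2*(-11)) = -84630 - 11*(1 - 22) = -84630 - 11*(-21) = -84630 + 231 = -84399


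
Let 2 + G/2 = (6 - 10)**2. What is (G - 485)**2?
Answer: 208849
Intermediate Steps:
G = 28 (G = -4 + 2*(6 - 10)**2 = -4 + 2*(-4)**2 = -4 + 2*16 = -4 + 32 = 28)
(G - 485)**2 = (28 - 485)**2 = (-457)**2 = 208849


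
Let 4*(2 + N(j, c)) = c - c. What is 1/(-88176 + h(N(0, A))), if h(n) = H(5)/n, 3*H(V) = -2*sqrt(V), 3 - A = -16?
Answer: -793584/69975062779 - 3*sqrt(5)/69975062779 ≈ -1.1341e-5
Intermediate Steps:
A = 19 (A = 3 - 1*(-16) = 3 + 16 = 19)
H(V) = -2*sqrt(V)/3 (H(V) = (-2*sqrt(V))/3 = -2*sqrt(V)/3)
N(j, c) = -2 (N(j, c) = -2 + (c - c)/4 = -2 + (1/4)*0 = -2 + 0 = -2)
h(n) = -2*sqrt(5)/(3*n) (h(n) = (-2*sqrt(5)/3)/n = -2*sqrt(5)/(3*n))
1/(-88176 + h(N(0, A))) = 1/(-88176 - 2/3*sqrt(5)/(-2)) = 1/(-88176 - 2/3*sqrt(5)*(-1/2)) = 1/(-88176 + sqrt(5)/3)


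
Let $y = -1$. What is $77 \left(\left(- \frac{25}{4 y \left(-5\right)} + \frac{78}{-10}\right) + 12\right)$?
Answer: $\frac{4543}{20} \approx 227.15$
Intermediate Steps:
$77 \left(\left(- \frac{25}{4 y \left(-5\right)} + \frac{78}{-10}\right) + 12\right) = 77 \left(\left(- \frac{25}{4 \left(-1\right) \left(-5\right)} + \frac{78}{-10}\right) + 12\right) = 77 \left(\left(- \frac{25}{\left(-4\right) \left(-5\right)} + 78 \left(- \frac{1}{10}\right)\right) + 12\right) = 77 \left(\left(- \frac{25}{20} - \frac{39}{5}\right) + 12\right) = 77 \left(\left(\left(-25\right) \frac{1}{20} - \frac{39}{5}\right) + 12\right) = 77 \left(\left(- \frac{5}{4} - \frac{39}{5}\right) + 12\right) = 77 \left(- \frac{181}{20} + 12\right) = 77 \cdot \frac{59}{20} = \frac{4543}{20}$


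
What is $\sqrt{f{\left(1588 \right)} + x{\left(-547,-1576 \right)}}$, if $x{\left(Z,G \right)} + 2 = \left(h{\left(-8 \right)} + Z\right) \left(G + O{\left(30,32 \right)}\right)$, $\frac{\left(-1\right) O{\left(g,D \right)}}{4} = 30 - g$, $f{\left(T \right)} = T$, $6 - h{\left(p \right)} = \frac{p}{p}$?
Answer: $\sqrt{855778} \approx 925.08$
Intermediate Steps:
$h{\left(p \right)} = 5$ ($h{\left(p \right)} = 6 - \frac{p}{p} = 6 - 1 = 5$)
$O{\left(g,D \right)} = -120 + 4 g$ ($O{\left(g,D \right)} = - 4 \left(30 - g\right) = -120 + 4 g$)
$x{\left(Z,G \right)} = -2 + G \left(5 + Z\right)$ ($x{\left(Z,G \right)} = -2 + \left(5 + Z\right) \left(G + \left(-120 + 4 \cdot 30\right)\right) = -2 + \left(5 + Z\right) \left(G + \left(-120 + 120\right)\right) = -2 + \left(5 + Z\right) \left(G + 0\right) = -2 + \left(5 + Z\right) G = -2 + G \left(5 + Z\right)$)
$\sqrt{f{\left(1588 \right)} + x{\left(-547,-1576 \right)}} = \sqrt{1588 - -854190} = \sqrt{1588 + 854190} = \sqrt{855778}$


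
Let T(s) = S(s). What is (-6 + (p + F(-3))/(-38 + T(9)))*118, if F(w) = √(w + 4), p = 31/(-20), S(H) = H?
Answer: -204671/290 ≈ -705.76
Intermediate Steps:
p = -31/20 (p = 31*(-1/20) = -31/20 ≈ -1.5500)
F(w) = √(4 + w)
T(s) = s
(-6 + (p + F(-3))/(-38 + T(9)))*118 = (-6 + (-31/20 + √(4 - 3))/(-38 + 9))*118 = (-6 + (-31/20 + √1)/(-29))*118 = (-6 + (-31/20 + 1)*(-1/29))*118 = (-6 - 11/20*(-1/29))*118 = (-6 + 11/580)*118 = -3469/580*118 = -204671/290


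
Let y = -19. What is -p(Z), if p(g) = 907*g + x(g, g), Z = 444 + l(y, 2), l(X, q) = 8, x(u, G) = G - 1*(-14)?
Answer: -410430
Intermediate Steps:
x(u, G) = 14 + G (x(u, G) = G + 14 = 14 + G)
Z = 452 (Z = 444 + 8 = 452)
p(g) = 14 + 908*g (p(g) = 907*g + (14 + g) = 14 + 908*g)
-p(Z) = -(14 + 908*452) = -(14 + 410416) = -1*410430 = -410430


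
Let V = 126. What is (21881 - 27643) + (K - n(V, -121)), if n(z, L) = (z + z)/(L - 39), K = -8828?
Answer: -583537/40 ≈ -14588.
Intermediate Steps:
n(z, L) = 2*z/(-39 + L) (n(z, L) = (2*z)/(-39 + L) = 2*z/(-39 + L))
(21881 - 27643) + (K - n(V, -121)) = (21881 - 27643) + (-8828 - 2*126/(-39 - 121)) = -5762 + (-8828 - 2*126/(-160)) = -5762 + (-8828 - 2*126*(-1)/160) = -5762 + (-8828 - 1*(-63/40)) = -5762 + (-8828 + 63/40) = -5762 - 353057/40 = -583537/40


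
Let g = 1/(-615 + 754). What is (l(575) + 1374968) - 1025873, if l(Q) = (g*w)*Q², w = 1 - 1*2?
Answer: 48193580/139 ≈ 3.4672e+5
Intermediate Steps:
w = -1 (w = 1 - 2 = -1)
g = 1/139 ≈ 0.0071942
l(Q) = -Q²/139 (l(Q) = ((1/139)*(-1))*Q² = -Q²/139)
(l(575) + 1374968) - 1025873 = (-1/139*575² + 1374968) - 1025873 = (-1/139*330625 + 1374968) - 1025873 = (-330625/139 + 1374968) - 1025873 = 190789927/139 - 1025873 = 48193580/139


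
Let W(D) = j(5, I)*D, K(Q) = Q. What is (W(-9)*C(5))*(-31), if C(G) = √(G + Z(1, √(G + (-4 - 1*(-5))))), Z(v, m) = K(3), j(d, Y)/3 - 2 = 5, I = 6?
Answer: 11718*√2 ≈ 16572.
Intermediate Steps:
j(d, Y) = 21 (j(d, Y) = 6 + 3*5 = 6 + 15 = 21)
W(D) = 21*D
Z(v, m) = 3
C(G) = √(3 + G) (C(G) = √(G + 3) = √(3 + G))
(W(-9)*C(5))*(-31) = ((21*(-9))*√(3 + 5))*(-31) = -378*√2*(-31) = 11718*√2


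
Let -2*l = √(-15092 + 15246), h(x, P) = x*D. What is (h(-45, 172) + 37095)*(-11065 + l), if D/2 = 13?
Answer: -397510125 - 35925*√154/2 ≈ -3.9773e+8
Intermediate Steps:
D = 26 (D = 2*13 = 26)
h(x, P) = 26*x (h(x, P) = x*26 = 26*x)
l = -√154/2 (l = -√(-15092 + 15246)/2 = -√154/2 ≈ -6.2048)
(h(-45, 172) + 37095)*(-11065 + l) = (26*(-45) + 37095)*(-11065 - √154/2) = (-1170 + 37095)*(-11065 - √154/2) = 35925*(-11065 - √154/2) = -397510125 - 35925*√154/2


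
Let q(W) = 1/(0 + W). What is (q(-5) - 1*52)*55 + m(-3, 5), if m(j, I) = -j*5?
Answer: -2856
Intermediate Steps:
q(W) = 1/W
m(j, I) = -5*j
(q(-5) - 1*52)*55 + m(-3, 5) = (1/(-5) - 1*52)*55 - 5*(-3) = (-1/5 - 52)*55 + 15 = -261/5*55 + 15 = -2871 + 15 = -2856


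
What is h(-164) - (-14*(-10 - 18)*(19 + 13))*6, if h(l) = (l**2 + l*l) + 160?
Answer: -21312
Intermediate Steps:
h(l) = 160 + 2*l**2 (h(l) = (l**2 + l**2) + 160 = 2*l**2 + 160 = 160 + 2*l**2)
h(-164) - (-14*(-10 - 18)*(19 + 13))*6 = (160 + 2*(-164)**2) - (-14*(-10 - 18)*(19 + 13))*6 = (160 + 2*26896) - (-(-392)*32)*6 = (160 + 53792) - (-14*(-896))*6 = 53952 - 12544*6 = 53952 - 1*75264 = 53952 - 75264 = -21312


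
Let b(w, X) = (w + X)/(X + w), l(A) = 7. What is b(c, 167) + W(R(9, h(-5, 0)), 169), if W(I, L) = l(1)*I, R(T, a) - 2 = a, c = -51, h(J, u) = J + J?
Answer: -55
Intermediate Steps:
h(J, u) = 2*J
R(T, a) = 2 + a
b(w, X) = 1 (b(w, X) = (X + w)/(X + w) = 1)
W(I, L) = 7*I
b(c, 167) + W(R(9, h(-5, 0)), 169) = 1 + 7*(2 + 2*(-5)) = 1 + 7*(2 - 10) = 1 + 7*(-8) = 1 - 56 = -55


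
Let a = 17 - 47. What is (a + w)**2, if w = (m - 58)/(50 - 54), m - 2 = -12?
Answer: 169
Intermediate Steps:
m = -10 (m = 2 - 12 = -10)
a = -30
w = 17 (w = (-10 - 58)/(50 - 54) = -68/(-4) = -68*(-1/4) = 17)
(a + w)**2 = (-30 + 17)**2 = (-13)**2 = 169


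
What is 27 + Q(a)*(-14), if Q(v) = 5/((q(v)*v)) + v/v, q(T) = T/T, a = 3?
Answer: -31/3 ≈ -10.333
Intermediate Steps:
q(T) = 1
Q(v) = 1 + 5/v (Q(v) = 5/((1*v)) + v/v = 5/v + 1 = 1 + 5/v)
27 + Q(a)*(-14) = 27 + ((5 + 3)/3)*(-14) = 27 + ((⅓)*8)*(-14) = 27 + (8/3)*(-14) = 27 - 112/3 = -31/3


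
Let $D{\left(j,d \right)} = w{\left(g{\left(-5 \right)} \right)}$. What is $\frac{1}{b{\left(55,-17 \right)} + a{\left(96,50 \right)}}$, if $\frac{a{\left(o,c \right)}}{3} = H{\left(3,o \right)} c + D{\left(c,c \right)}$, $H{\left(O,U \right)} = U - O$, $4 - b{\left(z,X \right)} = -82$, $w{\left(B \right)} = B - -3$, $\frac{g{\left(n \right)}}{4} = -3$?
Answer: $\frac{1}{14009} \approx 7.1383 \cdot 10^{-5}$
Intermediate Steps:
$g{\left(n \right)} = -12$ ($g{\left(n \right)} = 4 \left(-3\right) = -12$)
$w{\left(B \right)} = 3 + B$ ($w{\left(B \right)} = B + 3 = 3 + B$)
$D{\left(j,d \right)} = -9$ ($D{\left(j,d \right)} = 3 - 12 = -9$)
$b{\left(z,X \right)} = 86$ ($b{\left(z,X \right)} = 4 - -82 = 4 + 82 = 86$)
$a{\left(o,c \right)} = -27 + 3 c \left(-3 + o\right)$ ($a{\left(o,c \right)} = 3 \left(\left(o - 3\right) c - 9\right) = 3 \left(\left(-3 + o\right) c - 9\right) = 3 \left(c \left(-3 + o\right) - 9\right) = 3 \left(-9 + c \left(-3 + o\right)\right) = -27 + 3 c \left(-3 + o\right)$)
$\frac{1}{b{\left(55,-17 \right)} + a{\left(96,50 \right)}} = \frac{1}{86 - \left(27 - 150 \left(-3 + 96\right)\right)} = \frac{1}{86 - \left(27 - 13950\right)} = \frac{1}{86 + \left(-27 + 13950\right)} = \frac{1}{86 + 13923} = \frac{1}{14009}$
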